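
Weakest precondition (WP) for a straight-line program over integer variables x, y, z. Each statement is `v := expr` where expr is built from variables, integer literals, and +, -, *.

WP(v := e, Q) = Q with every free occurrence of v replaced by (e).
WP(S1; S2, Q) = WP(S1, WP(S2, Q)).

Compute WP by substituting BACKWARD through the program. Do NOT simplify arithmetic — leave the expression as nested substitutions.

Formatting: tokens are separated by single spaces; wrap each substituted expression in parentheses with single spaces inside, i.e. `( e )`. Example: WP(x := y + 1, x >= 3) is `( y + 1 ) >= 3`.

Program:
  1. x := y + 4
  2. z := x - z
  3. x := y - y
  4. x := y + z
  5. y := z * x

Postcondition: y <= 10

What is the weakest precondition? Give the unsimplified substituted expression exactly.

post: y <= 10
stmt 5: y := z * x  -- replace 1 occurrence(s) of y with (z * x)
  => ( z * x ) <= 10
stmt 4: x := y + z  -- replace 1 occurrence(s) of x with (y + z)
  => ( z * ( y + z ) ) <= 10
stmt 3: x := y - y  -- replace 0 occurrence(s) of x with (y - y)
  => ( z * ( y + z ) ) <= 10
stmt 2: z := x - z  -- replace 2 occurrence(s) of z with (x - z)
  => ( ( x - z ) * ( y + ( x - z ) ) ) <= 10
stmt 1: x := y + 4  -- replace 2 occurrence(s) of x with (y + 4)
  => ( ( ( y + 4 ) - z ) * ( y + ( ( y + 4 ) - z ) ) ) <= 10

Answer: ( ( ( y + 4 ) - z ) * ( y + ( ( y + 4 ) - z ) ) ) <= 10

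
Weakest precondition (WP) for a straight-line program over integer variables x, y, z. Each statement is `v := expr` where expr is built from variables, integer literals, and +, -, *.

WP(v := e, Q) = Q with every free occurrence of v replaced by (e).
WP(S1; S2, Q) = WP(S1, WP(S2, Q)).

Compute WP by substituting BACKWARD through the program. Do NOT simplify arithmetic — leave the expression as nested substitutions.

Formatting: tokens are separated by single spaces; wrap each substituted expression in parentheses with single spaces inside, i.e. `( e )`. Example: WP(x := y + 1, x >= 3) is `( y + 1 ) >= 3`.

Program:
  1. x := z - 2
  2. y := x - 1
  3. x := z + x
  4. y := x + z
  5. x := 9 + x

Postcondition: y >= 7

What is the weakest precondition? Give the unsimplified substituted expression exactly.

post: y >= 7
stmt 5: x := 9 + x  -- replace 0 occurrence(s) of x with (9 + x)
  => y >= 7
stmt 4: y := x + z  -- replace 1 occurrence(s) of y with (x + z)
  => ( x + z ) >= 7
stmt 3: x := z + x  -- replace 1 occurrence(s) of x with (z + x)
  => ( ( z + x ) + z ) >= 7
stmt 2: y := x - 1  -- replace 0 occurrence(s) of y with (x - 1)
  => ( ( z + x ) + z ) >= 7
stmt 1: x := z - 2  -- replace 1 occurrence(s) of x with (z - 2)
  => ( ( z + ( z - 2 ) ) + z ) >= 7

Answer: ( ( z + ( z - 2 ) ) + z ) >= 7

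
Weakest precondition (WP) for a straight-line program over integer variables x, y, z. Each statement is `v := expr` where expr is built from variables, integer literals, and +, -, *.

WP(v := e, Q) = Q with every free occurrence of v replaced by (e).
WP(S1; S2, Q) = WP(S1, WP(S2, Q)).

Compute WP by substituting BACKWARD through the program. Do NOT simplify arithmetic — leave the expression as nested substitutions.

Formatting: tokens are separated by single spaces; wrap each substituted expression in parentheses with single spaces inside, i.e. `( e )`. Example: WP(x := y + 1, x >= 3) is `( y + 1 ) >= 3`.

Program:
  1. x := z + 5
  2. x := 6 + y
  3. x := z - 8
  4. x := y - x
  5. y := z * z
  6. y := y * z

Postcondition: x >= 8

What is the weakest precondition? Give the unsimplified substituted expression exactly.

post: x >= 8
stmt 6: y := y * z  -- replace 0 occurrence(s) of y with (y * z)
  => x >= 8
stmt 5: y := z * z  -- replace 0 occurrence(s) of y with (z * z)
  => x >= 8
stmt 4: x := y - x  -- replace 1 occurrence(s) of x with (y - x)
  => ( y - x ) >= 8
stmt 3: x := z - 8  -- replace 1 occurrence(s) of x with (z - 8)
  => ( y - ( z - 8 ) ) >= 8
stmt 2: x := 6 + y  -- replace 0 occurrence(s) of x with (6 + y)
  => ( y - ( z - 8 ) ) >= 8
stmt 1: x := z + 5  -- replace 0 occurrence(s) of x with (z + 5)
  => ( y - ( z - 8 ) ) >= 8

Answer: ( y - ( z - 8 ) ) >= 8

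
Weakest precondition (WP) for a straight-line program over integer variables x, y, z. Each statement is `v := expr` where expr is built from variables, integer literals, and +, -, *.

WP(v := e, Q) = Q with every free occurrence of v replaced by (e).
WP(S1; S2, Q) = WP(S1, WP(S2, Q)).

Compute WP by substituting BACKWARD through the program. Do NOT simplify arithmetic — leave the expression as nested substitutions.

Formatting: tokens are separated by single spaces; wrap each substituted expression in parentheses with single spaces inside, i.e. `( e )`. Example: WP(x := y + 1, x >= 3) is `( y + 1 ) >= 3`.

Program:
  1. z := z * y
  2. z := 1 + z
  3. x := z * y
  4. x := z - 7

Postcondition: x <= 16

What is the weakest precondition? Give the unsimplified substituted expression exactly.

Answer: ( ( 1 + ( z * y ) ) - 7 ) <= 16

Derivation:
post: x <= 16
stmt 4: x := z - 7  -- replace 1 occurrence(s) of x with (z - 7)
  => ( z - 7 ) <= 16
stmt 3: x := z * y  -- replace 0 occurrence(s) of x with (z * y)
  => ( z - 7 ) <= 16
stmt 2: z := 1 + z  -- replace 1 occurrence(s) of z with (1 + z)
  => ( ( 1 + z ) - 7 ) <= 16
stmt 1: z := z * y  -- replace 1 occurrence(s) of z with (z * y)
  => ( ( 1 + ( z * y ) ) - 7 ) <= 16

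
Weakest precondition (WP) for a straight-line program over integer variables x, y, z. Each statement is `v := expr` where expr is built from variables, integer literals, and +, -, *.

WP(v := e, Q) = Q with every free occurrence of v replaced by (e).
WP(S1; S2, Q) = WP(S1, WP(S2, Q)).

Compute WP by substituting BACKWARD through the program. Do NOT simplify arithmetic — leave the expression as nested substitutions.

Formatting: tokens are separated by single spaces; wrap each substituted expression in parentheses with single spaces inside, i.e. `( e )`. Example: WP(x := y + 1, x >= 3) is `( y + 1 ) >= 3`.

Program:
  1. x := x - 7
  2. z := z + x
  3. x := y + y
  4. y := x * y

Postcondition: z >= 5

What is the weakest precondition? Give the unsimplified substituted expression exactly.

Answer: ( z + ( x - 7 ) ) >= 5

Derivation:
post: z >= 5
stmt 4: y := x * y  -- replace 0 occurrence(s) of y with (x * y)
  => z >= 5
stmt 3: x := y + y  -- replace 0 occurrence(s) of x with (y + y)
  => z >= 5
stmt 2: z := z + x  -- replace 1 occurrence(s) of z with (z + x)
  => ( z + x ) >= 5
stmt 1: x := x - 7  -- replace 1 occurrence(s) of x with (x - 7)
  => ( z + ( x - 7 ) ) >= 5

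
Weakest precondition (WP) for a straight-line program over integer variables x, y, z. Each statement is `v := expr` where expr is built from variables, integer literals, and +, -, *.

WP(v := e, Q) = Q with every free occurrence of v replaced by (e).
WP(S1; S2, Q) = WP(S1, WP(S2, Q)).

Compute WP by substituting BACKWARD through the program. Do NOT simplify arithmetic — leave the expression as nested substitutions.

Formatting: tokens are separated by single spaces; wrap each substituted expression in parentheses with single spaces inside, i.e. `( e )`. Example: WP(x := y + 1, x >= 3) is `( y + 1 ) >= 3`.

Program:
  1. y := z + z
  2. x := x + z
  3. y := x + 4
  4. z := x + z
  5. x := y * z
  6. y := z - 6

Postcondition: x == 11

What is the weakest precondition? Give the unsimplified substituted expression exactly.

Answer: ( ( ( x + z ) + 4 ) * ( ( x + z ) + z ) ) == 11

Derivation:
post: x == 11
stmt 6: y := z - 6  -- replace 0 occurrence(s) of y with (z - 6)
  => x == 11
stmt 5: x := y * z  -- replace 1 occurrence(s) of x with (y * z)
  => ( y * z ) == 11
stmt 4: z := x + z  -- replace 1 occurrence(s) of z with (x + z)
  => ( y * ( x + z ) ) == 11
stmt 3: y := x + 4  -- replace 1 occurrence(s) of y with (x + 4)
  => ( ( x + 4 ) * ( x + z ) ) == 11
stmt 2: x := x + z  -- replace 2 occurrence(s) of x with (x + z)
  => ( ( ( x + z ) + 4 ) * ( ( x + z ) + z ) ) == 11
stmt 1: y := z + z  -- replace 0 occurrence(s) of y with (z + z)
  => ( ( ( x + z ) + 4 ) * ( ( x + z ) + z ) ) == 11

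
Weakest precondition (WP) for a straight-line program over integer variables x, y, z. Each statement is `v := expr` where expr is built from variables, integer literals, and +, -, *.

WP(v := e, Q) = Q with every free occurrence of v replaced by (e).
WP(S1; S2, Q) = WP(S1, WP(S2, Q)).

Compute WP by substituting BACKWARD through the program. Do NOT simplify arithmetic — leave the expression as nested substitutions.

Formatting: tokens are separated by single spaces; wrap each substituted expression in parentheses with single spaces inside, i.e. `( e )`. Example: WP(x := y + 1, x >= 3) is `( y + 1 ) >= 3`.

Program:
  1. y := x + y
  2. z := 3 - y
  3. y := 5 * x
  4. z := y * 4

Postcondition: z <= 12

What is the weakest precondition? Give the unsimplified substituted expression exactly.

Answer: ( ( 5 * x ) * 4 ) <= 12

Derivation:
post: z <= 12
stmt 4: z := y * 4  -- replace 1 occurrence(s) of z with (y * 4)
  => ( y * 4 ) <= 12
stmt 3: y := 5 * x  -- replace 1 occurrence(s) of y with (5 * x)
  => ( ( 5 * x ) * 4 ) <= 12
stmt 2: z := 3 - y  -- replace 0 occurrence(s) of z with (3 - y)
  => ( ( 5 * x ) * 4 ) <= 12
stmt 1: y := x + y  -- replace 0 occurrence(s) of y with (x + y)
  => ( ( 5 * x ) * 4 ) <= 12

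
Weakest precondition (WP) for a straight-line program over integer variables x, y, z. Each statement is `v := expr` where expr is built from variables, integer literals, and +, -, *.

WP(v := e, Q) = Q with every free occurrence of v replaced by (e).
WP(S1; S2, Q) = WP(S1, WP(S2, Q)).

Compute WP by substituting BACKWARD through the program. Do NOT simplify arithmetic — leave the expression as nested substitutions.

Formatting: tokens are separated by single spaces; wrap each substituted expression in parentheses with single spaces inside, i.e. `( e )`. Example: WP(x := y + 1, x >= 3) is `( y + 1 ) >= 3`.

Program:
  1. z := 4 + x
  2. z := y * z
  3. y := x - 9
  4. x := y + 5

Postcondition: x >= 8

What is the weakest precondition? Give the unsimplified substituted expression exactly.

post: x >= 8
stmt 4: x := y + 5  -- replace 1 occurrence(s) of x with (y + 5)
  => ( y + 5 ) >= 8
stmt 3: y := x - 9  -- replace 1 occurrence(s) of y with (x - 9)
  => ( ( x - 9 ) + 5 ) >= 8
stmt 2: z := y * z  -- replace 0 occurrence(s) of z with (y * z)
  => ( ( x - 9 ) + 5 ) >= 8
stmt 1: z := 4 + x  -- replace 0 occurrence(s) of z with (4 + x)
  => ( ( x - 9 ) + 5 ) >= 8

Answer: ( ( x - 9 ) + 5 ) >= 8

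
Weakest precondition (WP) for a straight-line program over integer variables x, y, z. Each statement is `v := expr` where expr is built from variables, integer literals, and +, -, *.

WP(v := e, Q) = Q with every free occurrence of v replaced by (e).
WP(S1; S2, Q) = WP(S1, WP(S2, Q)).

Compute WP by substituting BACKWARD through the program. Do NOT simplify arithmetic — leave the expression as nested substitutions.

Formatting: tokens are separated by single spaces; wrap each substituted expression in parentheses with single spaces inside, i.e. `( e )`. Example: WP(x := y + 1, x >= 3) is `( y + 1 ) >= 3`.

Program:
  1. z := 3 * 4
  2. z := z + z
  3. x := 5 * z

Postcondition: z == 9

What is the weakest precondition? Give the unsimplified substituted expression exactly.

Answer: ( ( 3 * 4 ) + ( 3 * 4 ) ) == 9

Derivation:
post: z == 9
stmt 3: x := 5 * z  -- replace 0 occurrence(s) of x with (5 * z)
  => z == 9
stmt 2: z := z + z  -- replace 1 occurrence(s) of z with (z + z)
  => ( z + z ) == 9
stmt 1: z := 3 * 4  -- replace 2 occurrence(s) of z with (3 * 4)
  => ( ( 3 * 4 ) + ( 3 * 4 ) ) == 9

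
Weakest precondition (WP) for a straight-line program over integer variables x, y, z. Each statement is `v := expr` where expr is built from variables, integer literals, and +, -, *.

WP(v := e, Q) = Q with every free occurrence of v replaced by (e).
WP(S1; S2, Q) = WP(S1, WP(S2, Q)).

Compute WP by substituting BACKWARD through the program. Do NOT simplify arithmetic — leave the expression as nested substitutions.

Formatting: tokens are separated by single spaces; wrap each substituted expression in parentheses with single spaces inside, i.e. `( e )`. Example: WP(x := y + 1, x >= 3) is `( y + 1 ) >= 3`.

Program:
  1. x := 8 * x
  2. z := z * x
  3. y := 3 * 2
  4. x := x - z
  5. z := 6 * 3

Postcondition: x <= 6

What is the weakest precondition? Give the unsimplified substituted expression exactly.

Answer: ( ( 8 * x ) - ( z * ( 8 * x ) ) ) <= 6

Derivation:
post: x <= 6
stmt 5: z := 6 * 3  -- replace 0 occurrence(s) of z with (6 * 3)
  => x <= 6
stmt 4: x := x - z  -- replace 1 occurrence(s) of x with (x - z)
  => ( x - z ) <= 6
stmt 3: y := 3 * 2  -- replace 0 occurrence(s) of y with (3 * 2)
  => ( x - z ) <= 6
stmt 2: z := z * x  -- replace 1 occurrence(s) of z with (z * x)
  => ( x - ( z * x ) ) <= 6
stmt 1: x := 8 * x  -- replace 2 occurrence(s) of x with (8 * x)
  => ( ( 8 * x ) - ( z * ( 8 * x ) ) ) <= 6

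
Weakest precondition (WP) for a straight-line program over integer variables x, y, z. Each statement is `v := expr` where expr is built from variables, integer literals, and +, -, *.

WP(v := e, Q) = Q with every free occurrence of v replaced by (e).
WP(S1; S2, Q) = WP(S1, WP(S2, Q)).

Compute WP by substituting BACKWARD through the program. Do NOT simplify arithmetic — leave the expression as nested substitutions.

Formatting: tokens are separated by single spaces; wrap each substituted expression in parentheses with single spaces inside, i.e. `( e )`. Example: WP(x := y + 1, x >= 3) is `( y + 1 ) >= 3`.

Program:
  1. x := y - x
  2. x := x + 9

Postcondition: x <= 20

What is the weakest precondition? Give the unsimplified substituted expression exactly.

post: x <= 20
stmt 2: x := x + 9  -- replace 1 occurrence(s) of x with (x + 9)
  => ( x + 9 ) <= 20
stmt 1: x := y - x  -- replace 1 occurrence(s) of x with (y - x)
  => ( ( y - x ) + 9 ) <= 20

Answer: ( ( y - x ) + 9 ) <= 20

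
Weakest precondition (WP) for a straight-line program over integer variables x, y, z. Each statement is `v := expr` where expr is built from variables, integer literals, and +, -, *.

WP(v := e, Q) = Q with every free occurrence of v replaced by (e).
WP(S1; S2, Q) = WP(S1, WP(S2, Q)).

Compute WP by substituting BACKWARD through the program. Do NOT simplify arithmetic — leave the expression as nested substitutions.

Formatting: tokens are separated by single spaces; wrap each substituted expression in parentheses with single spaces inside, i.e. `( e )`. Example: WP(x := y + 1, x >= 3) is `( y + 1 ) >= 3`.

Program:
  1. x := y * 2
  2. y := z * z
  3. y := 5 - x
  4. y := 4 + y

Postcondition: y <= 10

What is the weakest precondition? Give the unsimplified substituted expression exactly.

post: y <= 10
stmt 4: y := 4 + y  -- replace 1 occurrence(s) of y with (4 + y)
  => ( 4 + y ) <= 10
stmt 3: y := 5 - x  -- replace 1 occurrence(s) of y with (5 - x)
  => ( 4 + ( 5 - x ) ) <= 10
stmt 2: y := z * z  -- replace 0 occurrence(s) of y with (z * z)
  => ( 4 + ( 5 - x ) ) <= 10
stmt 1: x := y * 2  -- replace 1 occurrence(s) of x with (y * 2)
  => ( 4 + ( 5 - ( y * 2 ) ) ) <= 10

Answer: ( 4 + ( 5 - ( y * 2 ) ) ) <= 10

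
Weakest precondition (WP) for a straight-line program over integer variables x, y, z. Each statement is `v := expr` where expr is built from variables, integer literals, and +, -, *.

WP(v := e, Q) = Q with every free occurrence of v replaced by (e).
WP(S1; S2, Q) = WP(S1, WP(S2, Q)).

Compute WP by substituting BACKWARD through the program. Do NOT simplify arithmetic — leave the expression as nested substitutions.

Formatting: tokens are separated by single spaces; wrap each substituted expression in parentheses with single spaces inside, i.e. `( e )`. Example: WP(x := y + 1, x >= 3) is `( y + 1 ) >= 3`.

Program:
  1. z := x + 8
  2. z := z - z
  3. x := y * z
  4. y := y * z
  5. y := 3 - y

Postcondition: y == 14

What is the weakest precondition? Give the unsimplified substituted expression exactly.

Answer: ( 3 - ( y * ( ( x + 8 ) - ( x + 8 ) ) ) ) == 14

Derivation:
post: y == 14
stmt 5: y := 3 - y  -- replace 1 occurrence(s) of y with (3 - y)
  => ( 3 - y ) == 14
stmt 4: y := y * z  -- replace 1 occurrence(s) of y with (y * z)
  => ( 3 - ( y * z ) ) == 14
stmt 3: x := y * z  -- replace 0 occurrence(s) of x with (y * z)
  => ( 3 - ( y * z ) ) == 14
stmt 2: z := z - z  -- replace 1 occurrence(s) of z with (z - z)
  => ( 3 - ( y * ( z - z ) ) ) == 14
stmt 1: z := x + 8  -- replace 2 occurrence(s) of z with (x + 8)
  => ( 3 - ( y * ( ( x + 8 ) - ( x + 8 ) ) ) ) == 14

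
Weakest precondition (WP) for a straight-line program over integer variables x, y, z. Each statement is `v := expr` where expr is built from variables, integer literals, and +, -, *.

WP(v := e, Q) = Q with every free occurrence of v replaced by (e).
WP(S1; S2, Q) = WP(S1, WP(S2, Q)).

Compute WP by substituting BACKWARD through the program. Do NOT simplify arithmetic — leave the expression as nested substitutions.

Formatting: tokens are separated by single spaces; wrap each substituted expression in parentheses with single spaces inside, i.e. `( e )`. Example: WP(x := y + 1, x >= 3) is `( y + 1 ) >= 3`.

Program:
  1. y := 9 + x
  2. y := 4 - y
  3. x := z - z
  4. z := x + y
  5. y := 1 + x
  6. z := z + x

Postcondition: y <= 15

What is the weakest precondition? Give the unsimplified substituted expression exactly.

Answer: ( 1 + ( z - z ) ) <= 15

Derivation:
post: y <= 15
stmt 6: z := z + x  -- replace 0 occurrence(s) of z with (z + x)
  => y <= 15
stmt 5: y := 1 + x  -- replace 1 occurrence(s) of y with (1 + x)
  => ( 1 + x ) <= 15
stmt 4: z := x + y  -- replace 0 occurrence(s) of z with (x + y)
  => ( 1 + x ) <= 15
stmt 3: x := z - z  -- replace 1 occurrence(s) of x with (z - z)
  => ( 1 + ( z - z ) ) <= 15
stmt 2: y := 4 - y  -- replace 0 occurrence(s) of y with (4 - y)
  => ( 1 + ( z - z ) ) <= 15
stmt 1: y := 9 + x  -- replace 0 occurrence(s) of y with (9 + x)
  => ( 1 + ( z - z ) ) <= 15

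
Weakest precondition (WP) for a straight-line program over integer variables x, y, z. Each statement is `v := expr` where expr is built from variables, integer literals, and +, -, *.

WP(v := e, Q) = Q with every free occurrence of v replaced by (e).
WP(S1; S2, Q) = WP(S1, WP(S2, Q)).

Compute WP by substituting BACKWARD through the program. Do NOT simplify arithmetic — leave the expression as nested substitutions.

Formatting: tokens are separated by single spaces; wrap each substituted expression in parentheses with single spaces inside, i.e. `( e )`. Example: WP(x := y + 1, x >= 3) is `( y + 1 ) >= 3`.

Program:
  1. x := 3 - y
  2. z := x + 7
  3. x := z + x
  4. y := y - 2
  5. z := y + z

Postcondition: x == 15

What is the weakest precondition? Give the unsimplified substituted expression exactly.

post: x == 15
stmt 5: z := y + z  -- replace 0 occurrence(s) of z with (y + z)
  => x == 15
stmt 4: y := y - 2  -- replace 0 occurrence(s) of y with (y - 2)
  => x == 15
stmt 3: x := z + x  -- replace 1 occurrence(s) of x with (z + x)
  => ( z + x ) == 15
stmt 2: z := x + 7  -- replace 1 occurrence(s) of z with (x + 7)
  => ( ( x + 7 ) + x ) == 15
stmt 1: x := 3 - y  -- replace 2 occurrence(s) of x with (3 - y)
  => ( ( ( 3 - y ) + 7 ) + ( 3 - y ) ) == 15

Answer: ( ( ( 3 - y ) + 7 ) + ( 3 - y ) ) == 15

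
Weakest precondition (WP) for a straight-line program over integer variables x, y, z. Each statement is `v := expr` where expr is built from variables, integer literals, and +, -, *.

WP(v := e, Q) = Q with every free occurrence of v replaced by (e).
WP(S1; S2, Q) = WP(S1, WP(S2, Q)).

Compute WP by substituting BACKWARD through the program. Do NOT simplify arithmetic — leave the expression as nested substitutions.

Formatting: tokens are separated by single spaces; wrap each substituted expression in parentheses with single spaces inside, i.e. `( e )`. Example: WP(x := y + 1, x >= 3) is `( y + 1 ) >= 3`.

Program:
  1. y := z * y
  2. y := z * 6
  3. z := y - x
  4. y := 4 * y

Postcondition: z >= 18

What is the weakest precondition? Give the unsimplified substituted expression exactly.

Answer: ( ( z * 6 ) - x ) >= 18

Derivation:
post: z >= 18
stmt 4: y := 4 * y  -- replace 0 occurrence(s) of y with (4 * y)
  => z >= 18
stmt 3: z := y - x  -- replace 1 occurrence(s) of z with (y - x)
  => ( y - x ) >= 18
stmt 2: y := z * 6  -- replace 1 occurrence(s) of y with (z * 6)
  => ( ( z * 6 ) - x ) >= 18
stmt 1: y := z * y  -- replace 0 occurrence(s) of y with (z * y)
  => ( ( z * 6 ) - x ) >= 18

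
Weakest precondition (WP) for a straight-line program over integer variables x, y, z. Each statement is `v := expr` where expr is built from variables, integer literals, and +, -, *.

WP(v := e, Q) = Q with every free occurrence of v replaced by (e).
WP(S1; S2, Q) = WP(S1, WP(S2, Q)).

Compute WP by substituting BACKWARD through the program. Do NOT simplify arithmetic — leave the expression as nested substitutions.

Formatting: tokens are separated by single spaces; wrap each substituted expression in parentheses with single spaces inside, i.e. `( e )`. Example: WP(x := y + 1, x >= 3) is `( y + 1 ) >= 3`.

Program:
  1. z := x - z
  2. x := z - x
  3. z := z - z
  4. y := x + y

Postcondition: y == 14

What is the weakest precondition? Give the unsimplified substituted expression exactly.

Answer: ( ( ( x - z ) - x ) + y ) == 14

Derivation:
post: y == 14
stmt 4: y := x + y  -- replace 1 occurrence(s) of y with (x + y)
  => ( x + y ) == 14
stmt 3: z := z - z  -- replace 0 occurrence(s) of z with (z - z)
  => ( x + y ) == 14
stmt 2: x := z - x  -- replace 1 occurrence(s) of x with (z - x)
  => ( ( z - x ) + y ) == 14
stmt 1: z := x - z  -- replace 1 occurrence(s) of z with (x - z)
  => ( ( ( x - z ) - x ) + y ) == 14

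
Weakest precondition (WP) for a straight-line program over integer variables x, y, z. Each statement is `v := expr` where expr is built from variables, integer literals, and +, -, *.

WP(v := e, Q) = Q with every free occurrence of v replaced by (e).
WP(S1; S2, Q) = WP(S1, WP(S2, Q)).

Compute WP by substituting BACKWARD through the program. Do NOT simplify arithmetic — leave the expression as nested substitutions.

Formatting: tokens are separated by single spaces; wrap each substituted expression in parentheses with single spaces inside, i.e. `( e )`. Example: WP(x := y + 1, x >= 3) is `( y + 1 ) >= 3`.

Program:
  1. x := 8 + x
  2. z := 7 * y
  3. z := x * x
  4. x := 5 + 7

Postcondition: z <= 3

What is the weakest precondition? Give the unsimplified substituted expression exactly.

Answer: ( ( 8 + x ) * ( 8 + x ) ) <= 3

Derivation:
post: z <= 3
stmt 4: x := 5 + 7  -- replace 0 occurrence(s) of x with (5 + 7)
  => z <= 3
stmt 3: z := x * x  -- replace 1 occurrence(s) of z with (x * x)
  => ( x * x ) <= 3
stmt 2: z := 7 * y  -- replace 0 occurrence(s) of z with (7 * y)
  => ( x * x ) <= 3
stmt 1: x := 8 + x  -- replace 2 occurrence(s) of x with (8 + x)
  => ( ( 8 + x ) * ( 8 + x ) ) <= 3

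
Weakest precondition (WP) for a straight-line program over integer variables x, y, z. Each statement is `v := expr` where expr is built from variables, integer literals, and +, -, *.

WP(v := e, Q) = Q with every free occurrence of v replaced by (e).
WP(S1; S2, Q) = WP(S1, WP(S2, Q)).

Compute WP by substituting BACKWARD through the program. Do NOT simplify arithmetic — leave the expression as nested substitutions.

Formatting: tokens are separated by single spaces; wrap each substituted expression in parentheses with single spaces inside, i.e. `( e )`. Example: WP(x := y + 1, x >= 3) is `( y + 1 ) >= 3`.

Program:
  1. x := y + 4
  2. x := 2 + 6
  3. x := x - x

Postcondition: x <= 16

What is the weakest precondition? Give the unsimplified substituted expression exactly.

post: x <= 16
stmt 3: x := x - x  -- replace 1 occurrence(s) of x with (x - x)
  => ( x - x ) <= 16
stmt 2: x := 2 + 6  -- replace 2 occurrence(s) of x with (2 + 6)
  => ( ( 2 + 6 ) - ( 2 + 6 ) ) <= 16
stmt 1: x := y + 4  -- replace 0 occurrence(s) of x with (y + 4)
  => ( ( 2 + 6 ) - ( 2 + 6 ) ) <= 16

Answer: ( ( 2 + 6 ) - ( 2 + 6 ) ) <= 16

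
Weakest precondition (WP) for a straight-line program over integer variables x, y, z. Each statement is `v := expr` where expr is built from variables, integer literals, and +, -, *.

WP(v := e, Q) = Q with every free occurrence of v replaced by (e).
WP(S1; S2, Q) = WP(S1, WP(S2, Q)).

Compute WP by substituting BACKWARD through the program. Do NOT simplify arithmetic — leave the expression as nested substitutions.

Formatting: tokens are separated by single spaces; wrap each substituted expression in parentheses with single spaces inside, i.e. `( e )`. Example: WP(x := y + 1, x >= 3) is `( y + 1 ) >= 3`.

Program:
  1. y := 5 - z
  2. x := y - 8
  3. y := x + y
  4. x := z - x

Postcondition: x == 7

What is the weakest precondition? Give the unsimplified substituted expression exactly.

post: x == 7
stmt 4: x := z - x  -- replace 1 occurrence(s) of x with (z - x)
  => ( z - x ) == 7
stmt 3: y := x + y  -- replace 0 occurrence(s) of y with (x + y)
  => ( z - x ) == 7
stmt 2: x := y - 8  -- replace 1 occurrence(s) of x with (y - 8)
  => ( z - ( y - 8 ) ) == 7
stmt 1: y := 5 - z  -- replace 1 occurrence(s) of y with (5 - z)
  => ( z - ( ( 5 - z ) - 8 ) ) == 7

Answer: ( z - ( ( 5 - z ) - 8 ) ) == 7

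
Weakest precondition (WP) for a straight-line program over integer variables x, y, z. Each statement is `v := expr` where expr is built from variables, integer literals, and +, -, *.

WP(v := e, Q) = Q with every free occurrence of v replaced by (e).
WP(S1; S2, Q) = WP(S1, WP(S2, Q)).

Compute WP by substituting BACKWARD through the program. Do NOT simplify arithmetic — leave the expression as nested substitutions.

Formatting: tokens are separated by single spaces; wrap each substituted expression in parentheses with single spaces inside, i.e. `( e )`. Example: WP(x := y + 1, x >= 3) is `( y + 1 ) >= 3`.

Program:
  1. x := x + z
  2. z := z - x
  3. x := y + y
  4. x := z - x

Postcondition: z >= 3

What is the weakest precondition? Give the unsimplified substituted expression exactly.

post: z >= 3
stmt 4: x := z - x  -- replace 0 occurrence(s) of x with (z - x)
  => z >= 3
stmt 3: x := y + y  -- replace 0 occurrence(s) of x with (y + y)
  => z >= 3
stmt 2: z := z - x  -- replace 1 occurrence(s) of z with (z - x)
  => ( z - x ) >= 3
stmt 1: x := x + z  -- replace 1 occurrence(s) of x with (x + z)
  => ( z - ( x + z ) ) >= 3

Answer: ( z - ( x + z ) ) >= 3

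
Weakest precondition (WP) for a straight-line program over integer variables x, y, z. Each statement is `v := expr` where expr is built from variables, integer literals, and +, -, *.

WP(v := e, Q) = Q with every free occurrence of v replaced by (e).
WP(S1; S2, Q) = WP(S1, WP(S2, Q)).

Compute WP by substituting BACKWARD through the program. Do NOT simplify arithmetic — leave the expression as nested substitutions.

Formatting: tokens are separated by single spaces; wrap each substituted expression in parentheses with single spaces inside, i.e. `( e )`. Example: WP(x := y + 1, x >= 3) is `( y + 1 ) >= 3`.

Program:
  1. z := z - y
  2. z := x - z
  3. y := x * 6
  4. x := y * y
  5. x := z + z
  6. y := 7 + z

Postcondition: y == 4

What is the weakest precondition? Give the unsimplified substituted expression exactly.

Answer: ( 7 + ( x - ( z - y ) ) ) == 4

Derivation:
post: y == 4
stmt 6: y := 7 + z  -- replace 1 occurrence(s) of y with (7 + z)
  => ( 7 + z ) == 4
stmt 5: x := z + z  -- replace 0 occurrence(s) of x with (z + z)
  => ( 7 + z ) == 4
stmt 4: x := y * y  -- replace 0 occurrence(s) of x with (y * y)
  => ( 7 + z ) == 4
stmt 3: y := x * 6  -- replace 0 occurrence(s) of y with (x * 6)
  => ( 7 + z ) == 4
stmt 2: z := x - z  -- replace 1 occurrence(s) of z with (x - z)
  => ( 7 + ( x - z ) ) == 4
stmt 1: z := z - y  -- replace 1 occurrence(s) of z with (z - y)
  => ( 7 + ( x - ( z - y ) ) ) == 4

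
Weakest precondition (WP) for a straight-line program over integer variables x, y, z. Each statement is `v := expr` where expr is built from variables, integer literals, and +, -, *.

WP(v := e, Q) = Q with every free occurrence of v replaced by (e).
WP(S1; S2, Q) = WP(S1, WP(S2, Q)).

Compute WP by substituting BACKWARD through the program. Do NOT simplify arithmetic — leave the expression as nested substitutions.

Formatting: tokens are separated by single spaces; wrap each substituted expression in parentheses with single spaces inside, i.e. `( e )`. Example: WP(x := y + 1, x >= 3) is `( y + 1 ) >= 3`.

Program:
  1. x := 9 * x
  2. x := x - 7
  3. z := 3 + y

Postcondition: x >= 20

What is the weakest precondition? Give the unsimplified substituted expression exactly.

post: x >= 20
stmt 3: z := 3 + y  -- replace 0 occurrence(s) of z with (3 + y)
  => x >= 20
stmt 2: x := x - 7  -- replace 1 occurrence(s) of x with (x - 7)
  => ( x - 7 ) >= 20
stmt 1: x := 9 * x  -- replace 1 occurrence(s) of x with (9 * x)
  => ( ( 9 * x ) - 7 ) >= 20

Answer: ( ( 9 * x ) - 7 ) >= 20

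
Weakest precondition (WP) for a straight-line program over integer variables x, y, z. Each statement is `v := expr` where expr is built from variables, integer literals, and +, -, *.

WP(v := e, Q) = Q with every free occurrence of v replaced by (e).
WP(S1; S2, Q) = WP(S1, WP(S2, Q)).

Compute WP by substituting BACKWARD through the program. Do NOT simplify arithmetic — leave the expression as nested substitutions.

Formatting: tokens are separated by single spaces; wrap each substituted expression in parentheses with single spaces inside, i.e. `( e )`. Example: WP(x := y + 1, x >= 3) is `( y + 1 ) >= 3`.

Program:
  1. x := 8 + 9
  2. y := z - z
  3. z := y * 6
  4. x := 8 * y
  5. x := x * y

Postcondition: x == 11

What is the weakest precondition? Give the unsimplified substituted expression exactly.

Answer: ( ( 8 * ( z - z ) ) * ( z - z ) ) == 11

Derivation:
post: x == 11
stmt 5: x := x * y  -- replace 1 occurrence(s) of x with (x * y)
  => ( x * y ) == 11
stmt 4: x := 8 * y  -- replace 1 occurrence(s) of x with (8 * y)
  => ( ( 8 * y ) * y ) == 11
stmt 3: z := y * 6  -- replace 0 occurrence(s) of z with (y * 6)
  => ( ( 8 * y ) * y ) == 11
stmt 2: y := z - z  -- replace 2 occurrence(s) of y with (z - z)
  => ( ( 8 * ( z - z ) ) * ( z - z ) ) == 11
stmt 1: x := 8 + 9  -- replace 0 occurrence(s) of x with (8 + 9)
  => ( ( 8 * ( z - z ) ) * ( z - z ) ) == 11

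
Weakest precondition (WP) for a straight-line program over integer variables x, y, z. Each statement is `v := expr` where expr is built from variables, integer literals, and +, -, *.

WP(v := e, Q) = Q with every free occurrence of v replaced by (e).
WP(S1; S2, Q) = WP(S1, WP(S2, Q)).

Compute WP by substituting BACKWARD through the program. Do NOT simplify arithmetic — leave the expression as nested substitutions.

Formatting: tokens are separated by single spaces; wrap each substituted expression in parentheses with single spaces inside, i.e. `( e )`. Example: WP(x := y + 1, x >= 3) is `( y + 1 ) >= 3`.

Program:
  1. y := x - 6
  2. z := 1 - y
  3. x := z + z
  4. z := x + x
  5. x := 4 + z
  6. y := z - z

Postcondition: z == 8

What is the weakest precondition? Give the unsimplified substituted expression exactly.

post: z == 8
stmt 6: y := z - z  -- replace 0 occurrence(s) of y with (z - z)
  => z == 8
stmt 5: x := 4 + z  -- replace 0 occurrence(s) of x with (4 + z)
  => z == 8
stmt 4: z := x + x  -- replace 1 occurrence(s) of z with (x + x)
  => ( x + x ) == 8
stmt 3: x := z + z  -- replace 2 occurrence(s) of x with (z + z)
  => ( ( z + z ) + ( z + z ) ) == 8
stmt 2: z := 1 - y  -- replace 4 occurrence(s) of z with (1 - y)
  => ( ( ( 1 - y ) + ( 1 - y ) ) + ( ( 1 - y ) + ( 1 - y ) ) ) == 8
stmt 1: y := x - 6  -- replace 4 occurrence(s) of y with (x - 6)
  => ( ( ( 1 - ( x - 6 ) ) + ( 1 - ( x - 6 ) ) ) + ( ( 1 - ( x - 6 ) ) + ( 1 - ( x - 6 ) ) ) ) == 8

Answer: ( ( ( 1 - ( x - 6 ) ) + ( 1 - ( x - 6 ) ) ) + ( ( 1 - ( x - 6 ) ) + ( 1 - ( x - 6 ) ) ) ) == 8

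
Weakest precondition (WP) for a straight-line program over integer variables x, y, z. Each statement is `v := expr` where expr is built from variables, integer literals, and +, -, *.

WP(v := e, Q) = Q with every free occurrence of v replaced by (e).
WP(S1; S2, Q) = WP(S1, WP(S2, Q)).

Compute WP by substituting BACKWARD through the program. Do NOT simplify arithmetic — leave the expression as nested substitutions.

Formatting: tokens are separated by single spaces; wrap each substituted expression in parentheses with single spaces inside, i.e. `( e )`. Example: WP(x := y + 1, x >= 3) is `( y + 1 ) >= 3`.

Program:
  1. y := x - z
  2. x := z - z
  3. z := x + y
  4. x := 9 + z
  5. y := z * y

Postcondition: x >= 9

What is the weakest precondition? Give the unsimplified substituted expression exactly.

post: x >= 9
stmt 5: y := z * y  -- replace 0 occurrence(s) of y with (z * y)
  => x >= 9
stmt 4: x := 9 + z  -- replace 1 occurrence(s) of x with (9 + z)
  => ( 9 + z ) >= 9
stmt 3: z := x + y  -- replace 1 occurrence(s) of z with (x + y)
  => ( 9 + ( x + y ) ) >= 9
stmt 2: x := z - z  -- replace 1 occurrence(s) of x with (z - z)
  => ( 9 + ( ( z - z ) + y ) ) >= 9
stmt 1: y := x - z  -- replace 1 occurrence(s) of y with (x - z)
  => ( 9 + ( ( z - z ) + ( x - z ) ) ) >= 9

Answer: ( 9 + ( ( z - z ) + ( x - z ) ) ) >= 9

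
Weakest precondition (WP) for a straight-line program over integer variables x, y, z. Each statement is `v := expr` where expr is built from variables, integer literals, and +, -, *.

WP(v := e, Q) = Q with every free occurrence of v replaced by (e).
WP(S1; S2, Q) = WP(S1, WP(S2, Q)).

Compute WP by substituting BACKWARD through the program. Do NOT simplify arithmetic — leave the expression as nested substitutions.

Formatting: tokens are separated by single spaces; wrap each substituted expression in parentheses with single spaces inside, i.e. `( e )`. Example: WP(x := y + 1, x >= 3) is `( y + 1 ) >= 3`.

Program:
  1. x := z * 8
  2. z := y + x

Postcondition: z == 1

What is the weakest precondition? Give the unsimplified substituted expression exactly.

Answer: ( y + ( z * 8 ) ) == 1

Derivation:
post: z == 1
stmt 2: z := y + x  -- replace 1 occurrence(s) of z with (y + x)
  => ( y + x ) == 1
stmt 1: x := z * 8  -- replace 1 occurrence(s) of x with (z * 8)
  => ( y + ( z * 8 ) ) == 1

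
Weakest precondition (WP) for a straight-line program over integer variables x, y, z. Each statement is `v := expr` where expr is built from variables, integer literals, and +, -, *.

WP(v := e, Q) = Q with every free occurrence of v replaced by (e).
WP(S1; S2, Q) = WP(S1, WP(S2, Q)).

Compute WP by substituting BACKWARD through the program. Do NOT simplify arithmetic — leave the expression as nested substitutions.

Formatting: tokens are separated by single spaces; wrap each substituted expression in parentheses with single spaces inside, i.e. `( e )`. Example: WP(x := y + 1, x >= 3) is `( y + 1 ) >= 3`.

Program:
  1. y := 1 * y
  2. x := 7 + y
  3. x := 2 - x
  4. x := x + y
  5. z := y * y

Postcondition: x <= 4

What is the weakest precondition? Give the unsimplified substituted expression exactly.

post: x <= 4
stmt 5: z := y * y  -- replace 0 occurrence(s) of z with (y * y)
  => x <= 4
stmt 4: x := x + y  -- replace 1 occurrence(s) of x with (x + y)
  => ( x + y ) <= 4
stmt 3: x := 2 - x  -- replace 1 occurrence(s) of x with (2 - x)
  => ( ( 2 - x ) + y ) <= 4
stmt 2: x := 7 + y  -- replace 1 occurrence(s) of x with (7 + y)
  => ( ( 2 - ( 7 + y ) ) + y ) <= 4
stmt 1: y := 1 * y  -- replace 2 occurrence(s) of y with (1 * y)
  => ( ( 2 - ( 7 + ( 1 * y ) ) ) + ( 1 * y ) ) <= 4

Answer: ( ( 2 - ( 7 + ( 1 * y ) ) ) + ( 1 * y ) ) <= 4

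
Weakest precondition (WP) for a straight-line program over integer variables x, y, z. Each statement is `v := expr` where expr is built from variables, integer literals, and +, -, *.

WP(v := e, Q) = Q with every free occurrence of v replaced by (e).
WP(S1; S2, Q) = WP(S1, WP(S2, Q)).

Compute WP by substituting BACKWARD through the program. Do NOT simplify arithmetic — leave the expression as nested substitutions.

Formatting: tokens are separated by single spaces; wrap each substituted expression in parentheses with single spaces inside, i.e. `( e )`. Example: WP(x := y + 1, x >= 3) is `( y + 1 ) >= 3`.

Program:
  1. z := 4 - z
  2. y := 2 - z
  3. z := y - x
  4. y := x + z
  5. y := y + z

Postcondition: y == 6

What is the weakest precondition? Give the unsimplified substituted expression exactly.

post: y == 6
stmt 5: y := y + z  -- replace 1 occurrence(s) of y with (y + z)
  => ( y + z ) == 6
stmt 4: y := x + z  -- replace 1 occurrence(s) of y with (x + z)
  => ( ( x + z ) + z ) == 6
stmt 3: z := y - x  -- replace 2 occurrence(s) of z with (y - x)
  => ( ( x + ( y - x ) ) + ( y - x ) ) == 6
stmt 2: y := 2 - z  -- replace 2 occurrence(s) of y with (2 - z)
  => ( ( x + ( ( 2 - z ) - x ) ) + ( ( 2 - z ) - x ) ) == 6
stmt 1: z := 4 - z  -- replace 2 occurrence(s) of z with (4 - z)
  => ( ( x + ( ( 2 - ( 4 - z ) ) - x ) ) + ( ( 2 - ( 4 - z ) ) - x ) ) == 6

Answer: ( ( x + ( ( 2 - ( 4 - z ) ) - x ) ) + ( ( 2 - ( 4 - z ) ) - x ) ) == 6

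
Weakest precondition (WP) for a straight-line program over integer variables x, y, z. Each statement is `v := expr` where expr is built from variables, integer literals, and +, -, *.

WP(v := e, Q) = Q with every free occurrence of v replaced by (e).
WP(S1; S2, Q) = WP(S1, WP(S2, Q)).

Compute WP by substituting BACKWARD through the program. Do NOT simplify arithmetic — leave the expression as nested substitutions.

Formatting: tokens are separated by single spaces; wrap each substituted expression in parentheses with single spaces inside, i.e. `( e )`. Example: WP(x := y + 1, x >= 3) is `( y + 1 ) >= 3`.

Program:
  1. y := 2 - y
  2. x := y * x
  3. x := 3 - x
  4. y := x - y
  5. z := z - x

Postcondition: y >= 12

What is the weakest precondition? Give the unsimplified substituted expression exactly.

Answer: ( ( 3 - ( ( 2 - y ) * x ) ) - ( 2 - y ) ) >= 12

Derivation:
post: y >= 12
stmt 5: z := z - x  -- replace 0 occurrence(s) of z with (z - x)
  => y >= 12
stmt 4: y := x - y  -- replace 1 occurrence(s) of y with (x - y)
  => ( x - y ) >= 12
stmt 3: x := 3 - x  -- replace 1 occurrence(s) of x with (3 - x)
  => ( ( 3 - x ) - y ) >= 12
stmt 2: x := y * x  -- replace 1 occurrence(s) of x with (y * x)
  => ( ( 3 - ( y * x ) ) - y ) >= 12
stmt 1: y := 2 - y  -- replace 2 occurrence(s) of y with (2 - y)
  => ( ( 3 - ( ( 2 - y ) * x ) ) - ( 2 - y ) ) >= 12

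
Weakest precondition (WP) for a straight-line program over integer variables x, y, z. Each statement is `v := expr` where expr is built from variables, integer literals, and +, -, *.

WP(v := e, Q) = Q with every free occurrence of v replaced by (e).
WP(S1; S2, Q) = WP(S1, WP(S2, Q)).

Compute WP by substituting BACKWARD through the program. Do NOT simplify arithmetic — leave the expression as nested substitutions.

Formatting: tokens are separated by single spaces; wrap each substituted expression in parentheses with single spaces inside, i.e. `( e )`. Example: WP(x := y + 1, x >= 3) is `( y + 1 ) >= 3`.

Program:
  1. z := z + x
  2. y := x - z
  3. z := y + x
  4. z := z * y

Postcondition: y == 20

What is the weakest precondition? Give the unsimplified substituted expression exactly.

Answer: ( x - ( z + x ) ) == 20

Derivation:
post: y == 20
stmt 4: z := z * y  -- replace 0 occurrence(s) of z with (z * y)
  => y == 20
stmt 3: z := y + x  -- replace 0 occurrence(s) of z with (y + x)
  => y == 20
stmt 2: y := x - z  -- replace 1 occurrence(s) of y with (x - z)
  => ( x - z ) == 20
stmt 1: z := z + x  -- replace 1 occurrence(s) of z with (z + x)
  => ( x - ( z + x ) ) == 20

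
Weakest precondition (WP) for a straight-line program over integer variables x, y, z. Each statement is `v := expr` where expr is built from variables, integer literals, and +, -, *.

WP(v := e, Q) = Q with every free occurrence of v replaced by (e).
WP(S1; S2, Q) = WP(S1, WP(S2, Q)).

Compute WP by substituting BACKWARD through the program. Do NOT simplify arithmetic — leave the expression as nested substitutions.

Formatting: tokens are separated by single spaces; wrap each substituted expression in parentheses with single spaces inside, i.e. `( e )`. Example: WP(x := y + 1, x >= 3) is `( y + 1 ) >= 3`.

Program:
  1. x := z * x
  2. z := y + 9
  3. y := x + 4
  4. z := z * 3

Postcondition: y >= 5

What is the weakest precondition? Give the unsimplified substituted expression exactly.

post: y >= 5
stmt 4: z := z * 3  -- replace 0 occurrence(s) of z with (z * 3)
  => y >= 5
stmt 3: y := x + 4  -- replace 1 occurrence(s) of y with (x + 4)
  => ( x + 4 ) >= 5
stmt 2: z := y + 9  -- replace 0 occurrence(s) of z with (y + 9)
  => ( x + 4 ) >= 5
stmt 1: x := z * x  -- replace 1 occurrence(s) of x with (z * x)
  => ( ( z * x ) + 4 ) >= 5

Answer: ( ( z * x ) + 4 ) >= 5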